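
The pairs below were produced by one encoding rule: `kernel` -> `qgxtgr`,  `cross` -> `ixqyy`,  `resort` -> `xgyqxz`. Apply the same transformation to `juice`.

The shift depends on letter class: consonant k→q is +6, but vowel e→g is +2. Two shifts are in play — +2 for a/e/i/o/u, +6 for every other letter.
For juice: j(cons)+6=p, u(vowel)+2=w, i(vowel)+2=k, c(cons)+6=i, e(vowel)+2=g.

pwkig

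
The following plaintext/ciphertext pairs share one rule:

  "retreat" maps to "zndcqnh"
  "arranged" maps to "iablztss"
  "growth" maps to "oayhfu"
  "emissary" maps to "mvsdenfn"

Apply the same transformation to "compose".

The shift increases by 1 at each position, starting from +8: 8, 9, 10, ….
On compose: c+8=k, o+9=x, m+10=w, p+11=a, o+12=a, s+13=f, e+14=s.

kxwaafs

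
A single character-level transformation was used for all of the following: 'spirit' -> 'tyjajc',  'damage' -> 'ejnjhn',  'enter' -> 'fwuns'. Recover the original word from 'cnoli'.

bench

Shifts by position in spirit: pos 0: s→t (+1), pos 1: p→y (+9), pos 2: i→j (+1), pos 3: r→a (+9) — repeating every 2. It's a Vigenère-style cipher with numeric key [1,9]: position i shifts by key[i mod 2].
Undoing it on cnoli: c−1=b, n−9=e, o−1=n, l−9=c, i−1=h.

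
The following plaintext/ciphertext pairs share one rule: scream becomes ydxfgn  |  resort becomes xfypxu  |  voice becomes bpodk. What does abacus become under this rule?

Shifts by position in scream: pos 0: s→y (+6), pos 1: c→d (+1), pos 2: r→x (+6), pos 3: e→f (+1) — repeating every 2. A repeating key of period 2 is used — shifts +6, +1 over and over.
Applying it to abacus: a+6=g, b+1=c, a+6=g, c+1=d, u+6=a, s+1=t.

gcgdat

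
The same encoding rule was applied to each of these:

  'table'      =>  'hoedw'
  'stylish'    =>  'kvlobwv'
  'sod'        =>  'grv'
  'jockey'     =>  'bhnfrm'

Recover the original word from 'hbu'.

The output letters match the input read backwards, each shifted +3: table reversed is elbat. Two steps: reverse the string, then apply a Caesar shift of +3.
Undoing it on hbu: shift back: h−3=e, b−3=y, u−3=r → eyr; then reverse → rye.

rye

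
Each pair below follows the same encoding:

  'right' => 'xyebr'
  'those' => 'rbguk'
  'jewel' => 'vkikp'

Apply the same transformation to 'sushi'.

This is an affine cipher: with a=0,…,z=25, each position x becomes (23x+22) mod 26.
On sushi: s(18)→23·18+22≡20=u; u(20)→23·20+22≡14=o; s(18)→23·18+22≡20=u; h(7)→23·7+22≡1=b; i(8)→23·8+22≡24=y (all mod 26).

uouby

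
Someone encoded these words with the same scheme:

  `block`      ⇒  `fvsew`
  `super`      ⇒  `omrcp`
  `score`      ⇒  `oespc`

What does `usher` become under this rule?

mozcp

b(1)→f(5) and l(11)→v(21) fit y≡25x+6 (mod 26); the inverse of 25 mod 26 is 25. This is an affine cipher: with a=0,…,z=25, each position x becomes (25x+6) mod 26.
Applying it to usher: u(20)→25·20+6≡12=m; s(18)→25·18+6≡14=o; h(7)→25·7+6≡25=z; e(4)→25·4+6≡2=c; r(17)→25·17+6≡15=p (all mod 26).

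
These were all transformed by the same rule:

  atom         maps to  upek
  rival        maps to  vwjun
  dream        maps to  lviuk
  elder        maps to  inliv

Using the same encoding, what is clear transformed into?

a(0)→u(20) and t(19)→p(15) fit y≡23x+20 (mod 26); the inverse of 23 mod 26 is 17. This is an affine cipher: with a=0,…,z=25, each position x becomes (23x+20) mod 26.
On clear: c(2)→23·2+20≡14=o; l(11)→23·11+20≡13=n; e(4)→23·4+20≡8=i; a(0)→23·0+20≡20=u; r(17)→23·17+20≡21=v (all mod 26).

oniuv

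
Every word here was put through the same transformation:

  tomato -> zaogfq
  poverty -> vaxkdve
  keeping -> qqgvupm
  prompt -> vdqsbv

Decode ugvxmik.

It's a Vigenère-style cipher with numeric key [6,12,2]: position i shifts by key[i mod 3].
Reversing it on ugvxmik: u−6=o, g−12=u, v−2=t, x−6=r, m−12=a, i−2=g, k−6=e.

outrage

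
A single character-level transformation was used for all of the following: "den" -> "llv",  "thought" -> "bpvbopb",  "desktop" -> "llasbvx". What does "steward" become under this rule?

The rule splits by letter class: vowels +7, consonants +8.
For steward: s(cons)+8=a, t(cons)+8=b, e(vowel)+7=l, w(cons)+8=e, a(vowel)+7=h, r(cons)+8=z, d(cons)+8=l.

ablehzl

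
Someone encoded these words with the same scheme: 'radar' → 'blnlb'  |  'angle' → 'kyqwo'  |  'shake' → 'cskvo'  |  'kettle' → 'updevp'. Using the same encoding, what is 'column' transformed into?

mzvfwy

Shifts by position in radar: pos 0: r→b (+10), pos 1: a→l (+11), pos 2: d→n (+10), pos 3: a→l (+11) — repeating every 2. It's a Vigenère-style cipher with numeric key [10,11]: position i shifts by key[i mod 2].
On column: c+10=m, o+11=z, l+10=v, u+11=f, m+10=w, n+11=y.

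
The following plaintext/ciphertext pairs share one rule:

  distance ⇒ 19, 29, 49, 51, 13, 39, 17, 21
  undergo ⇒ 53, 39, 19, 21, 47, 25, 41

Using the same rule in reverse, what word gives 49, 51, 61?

sty

d(#4)→19 and i(#9)→29: differences scale by 2, so n = 2·pos + 11. Each letter becomes 2×(its alphabet position, a=1..z=26) + 11.
Reversing it on 49, 51, 61: 49→(49−11)÷2=19=s, 51→(51−11)÷2=20=t, 61→(61−11)÷2=25=y.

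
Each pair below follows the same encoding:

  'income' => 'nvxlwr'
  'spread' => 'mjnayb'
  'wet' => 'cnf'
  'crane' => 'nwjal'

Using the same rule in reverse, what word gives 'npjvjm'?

damage

The output letters match the input read backwards, each shifted +9: income reversed is emocni. Two steps: reverse the string, then apply a Caesar shift of +9.
Undoing it on npjvjm: shift back: n−9=e, p−9=g, j−9=a, v−9=m, j−9=a, m−9=d → egamad; then reverse → damage.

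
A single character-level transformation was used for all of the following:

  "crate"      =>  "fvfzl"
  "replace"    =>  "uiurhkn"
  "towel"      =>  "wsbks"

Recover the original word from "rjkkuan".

In crate: c→f is +3, r→v is +4, a→f is +5, t→z is +6 — the shift increases by 1 each position. The shift increases by 1 at each position, starting from +3: 3, 4, 5, ….
Undoing it on rjkkuan: r−3=o, j−4=f, k−5=f, k−6=e, u−7=n, a−8=s, n−9=e.

offense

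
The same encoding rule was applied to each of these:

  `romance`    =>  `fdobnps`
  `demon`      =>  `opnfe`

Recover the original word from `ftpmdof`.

Two steps: reverse the string, then apply a Caesar shift of +1.
Reversing it on ftpmdof: shift back: f−1=e, t−1=s, p−1=o, m−1=l, d−1=c, o−1=n, f−1=e → esolcne; then reverse → enclose.

enclose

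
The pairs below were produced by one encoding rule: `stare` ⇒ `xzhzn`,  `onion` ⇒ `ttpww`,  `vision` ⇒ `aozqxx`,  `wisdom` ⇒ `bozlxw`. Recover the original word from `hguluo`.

In stare: s→x is +5, t→z is +6, a→h is +7, r→z is +8 — the shift increases by 1 each position. Letter i (0-indexed) is shifted by i+5, so successive shifts are 5, 6, 7, ….
Reversing it on hguluo: h−5=c, g−6=a, u−7=n, l−8=d, u−9=l, o−10=e.

candle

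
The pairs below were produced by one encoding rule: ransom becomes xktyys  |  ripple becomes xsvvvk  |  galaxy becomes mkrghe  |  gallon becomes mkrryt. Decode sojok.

It's a Vigenère-style cipher with numeric key [6,10,6]: position i shifts by key[i mod 3].
Decoding sojok: s−6=m, o−10=e, j−6=d, o−6=i, k−10=a.

media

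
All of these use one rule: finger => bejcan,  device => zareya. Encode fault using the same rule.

It's a constant shift of +22 (ROT22).
On fault: f+22=b, a+22=w, u+22=q, l+22=h, t+22=p.

bwqhp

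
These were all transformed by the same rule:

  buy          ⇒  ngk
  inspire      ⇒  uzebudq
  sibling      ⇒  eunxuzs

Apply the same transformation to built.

nguxf

This is a Caesar cipher with shift 12.
On built: b+12=n, u+12=g, i+12=u, l+12=x, t+12=f.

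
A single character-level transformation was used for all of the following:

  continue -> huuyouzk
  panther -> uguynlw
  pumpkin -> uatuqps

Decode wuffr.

Shifts by position in continue: pos 0: c→h (+5), pos 1: o→u (+6), pos 2: n→u (+7), pos 3: t→y (+5), pos 4: i→o (+6), pos 5: n→u (+7) — repeating every 3. The shifts repeat in a cycle of length 3: positions 0,1,… shift by +5, +6, +7, then the pattern repeats.
Undoing it on wuffr: w−5=r, u−6=o, f−7=y, f−5=a, r−6=l.

royal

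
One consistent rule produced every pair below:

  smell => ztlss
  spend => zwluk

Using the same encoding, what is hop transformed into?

Each letter is shifted forward by 7 in the alphabet (a Caesar shift of +7).
Applying it to hop: h+7=o, o+7=v, p+7=w.

ovw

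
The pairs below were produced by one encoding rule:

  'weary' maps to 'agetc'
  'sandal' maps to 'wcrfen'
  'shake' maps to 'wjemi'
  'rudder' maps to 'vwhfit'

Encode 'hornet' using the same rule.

lqvpiv

A repeating key of period 2 is used — shifts +4, +2 over and over.
Applying it to hornet: h+4=l, o+2=q, r+4=v, n+2=p, e+4=i, t+2=v.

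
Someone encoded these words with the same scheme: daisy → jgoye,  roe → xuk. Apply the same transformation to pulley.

Compare letters: d→j is +6, a→g is +6, i→o is +6 — a constant shift. This is a Caesar cipher with shift 6.
Applying it to pulley: p+6=v, u+6=a, l+6=r, l+6=r, e+6=k, y+6=e.

varrke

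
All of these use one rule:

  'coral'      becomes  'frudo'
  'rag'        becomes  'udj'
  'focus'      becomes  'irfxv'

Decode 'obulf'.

lyric

Compare letters: c→f is +3, o→r is +3, r→u is +3 — a constant shift. Each letter is shifted forward by 3 in the alphabet (a Caesar shift of +3).
Reversing it on obulf: o−3=l, b−3=y, u−3=r, l−3=i, f−3=c.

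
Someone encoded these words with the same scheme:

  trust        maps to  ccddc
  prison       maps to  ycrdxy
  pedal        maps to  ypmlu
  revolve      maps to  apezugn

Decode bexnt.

stock

Shifts by position in trust: pos 0: t→c (+9), pos 1: r→c (+11), pos 2: u→d (+9), pos 3: s→d (+11) — repeating every 2. A repeating key of period 2 is used — shifts +9, +11 over and over.
Undoing it on bexnt: b−9=s, e−11=t, x−9=o, n−11=c, t−9=k.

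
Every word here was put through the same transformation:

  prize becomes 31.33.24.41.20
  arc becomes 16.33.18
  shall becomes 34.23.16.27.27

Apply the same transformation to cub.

p is letter #16 and maps to 31: an offset of 15. The number is (letter's place in the alphabet, a=1) + 15.
On cub: c=3→18, u=21→36, b=2→17.

18.36.17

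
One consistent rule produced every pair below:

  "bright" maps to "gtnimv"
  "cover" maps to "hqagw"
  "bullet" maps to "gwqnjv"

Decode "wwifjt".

rudder

It's a Vigenère-style cipher with numeric key [5,2]: position i shifts by key[i mod 2].
Undoing it on wwifjt: w−5=r, w−2=u, i−5=d, f−2=d, j−5=e, t−2=r.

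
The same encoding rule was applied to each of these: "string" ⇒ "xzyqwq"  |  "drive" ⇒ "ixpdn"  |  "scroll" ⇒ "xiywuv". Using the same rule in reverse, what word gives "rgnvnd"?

magnet

The shift increases by 1 at each position, starting from +5: 5, 6, 7, ….
Decoding rgnvnd: r−5=m, g−6=a, n−7=g, v−8=n, n−9=e, d−10=t.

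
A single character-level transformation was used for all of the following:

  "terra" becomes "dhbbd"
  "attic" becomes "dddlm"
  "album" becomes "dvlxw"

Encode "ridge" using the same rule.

The shift depends on letter class: consonant t→d is +10, but vowel e→h is +3. The rule splits by letter class: vowels +3, consonants +10.
On ridge: r(cons)+10=b, i(vowel)+3=l, d(cons)+10=n, g(cons)+10=q, e(vowel)+3=h.

blnqh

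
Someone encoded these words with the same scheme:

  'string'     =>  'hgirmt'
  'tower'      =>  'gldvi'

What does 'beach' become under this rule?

Each letter is replaced by its mirror in the alphabet: a↔z, b↔y, c↔x, and so on (the Atbash cipher).
On beach: b↔y, e↔v, a↔z, c↔x, h↔s.

yvzxs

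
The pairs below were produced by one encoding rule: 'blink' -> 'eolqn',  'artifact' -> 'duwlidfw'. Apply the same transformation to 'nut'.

Compare letters: b→e is +3, l→o is +3, i→l is +3 — a constant shift. This is a Caesar cipher with shift 3.
For nut: n+3=q, u+3=x, t+3=w.

qxw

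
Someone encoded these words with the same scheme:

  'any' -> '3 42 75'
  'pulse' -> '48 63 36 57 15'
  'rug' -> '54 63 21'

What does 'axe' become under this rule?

a(#1)→3 and n(#14)→42: differences scale by 3, so n = 3·pos + 0. The formula is n = 3×(alphabet index, a=1).
On axe: a=1→3, x=24→72, e=5→15.

3 72 15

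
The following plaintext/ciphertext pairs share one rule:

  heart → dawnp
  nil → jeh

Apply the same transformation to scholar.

Compare letters: h→d is +22, e→a is +22, a→w is +22 — a constant shift. This is a Caesar cipher with shift 22.
Applying it to scholar: s+22=o, c+22=y, h+22=d, o+22=k, l+22=h, a+22=w, r+22=n.

oydkhwn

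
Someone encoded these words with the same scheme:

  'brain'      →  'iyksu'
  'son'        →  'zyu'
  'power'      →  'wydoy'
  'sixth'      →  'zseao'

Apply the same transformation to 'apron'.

kwyyu

Two shifts are in play — +10 for a/e/i/o/u, +7 for every other letter.
Applying it to apron: a(vowel)+10=k, p(cons)+7=w, r(cons)+7=y, o(vowel)+10=y, n(cons)+7=u.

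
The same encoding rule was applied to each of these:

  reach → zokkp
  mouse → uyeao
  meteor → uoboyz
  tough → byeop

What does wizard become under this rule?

eshkzl

The shift depends on letter class: consonant r→z is +8, but vowel e→o is +10. Two shifts are in play — +10 for a/e/i/o/u, +8 for every other letter.
Applying it to wizard: w(cons)+8=e, i(vowel)+10=s, z(cons)+8=h, a(vowel)+10=k, r(cons)+8=z, d(cons)+8=l.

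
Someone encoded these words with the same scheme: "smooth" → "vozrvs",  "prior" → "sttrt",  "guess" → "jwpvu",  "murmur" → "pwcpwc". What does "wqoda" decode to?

today

Shifts by position in smooth: pos 0: s→v (+3), pos 1: m→o (+2), pos 2: o→z (+11), pos 3: o→r (+3), pos 4: t→v (+2), pos 5: h→s (+11) — repeating every 3. A repeating key of period 3 is used — shifts +3, +2, +11 over and over.
Decoding wqoda: w−3=t, q−2=o, o−11=d, d−3=a, a−2=y.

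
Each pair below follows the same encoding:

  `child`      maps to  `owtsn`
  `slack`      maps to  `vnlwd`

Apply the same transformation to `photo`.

zezsa

Two steps: reverse the string, then apply a Caesar shift of +11.
For photo: reverse → otohp; then shift: o+11=z, t+11=e, o+11=z, h+11=s, p+11=a.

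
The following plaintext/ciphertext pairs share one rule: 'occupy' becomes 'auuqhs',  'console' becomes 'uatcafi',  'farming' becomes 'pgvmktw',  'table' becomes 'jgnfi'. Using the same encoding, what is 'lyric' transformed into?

fsvku

Treating letters as 0–25, the rule is x ↦ 7x + 6 (mod 26).
For lyric: l(11)→7·11+6≡5=f; y(24)→7·24+6≡18=s; r(17)→7·17+6≡21=v; i(8)→7·8+6≡10=k; c(2)→7·2+6≡20=u (all mod 26).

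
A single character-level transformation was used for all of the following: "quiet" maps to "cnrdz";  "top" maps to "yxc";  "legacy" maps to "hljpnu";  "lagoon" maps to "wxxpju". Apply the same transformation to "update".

ncjmyd

The output letters match the input read backwards, each shifted +9: quiet reversed is teiuq. Two steps: reverse the string, then apply a Caesar shift of +9.
For update: reverse → etadpu; then shift: e+9=n, t+9=c, a+9=j, d+9=m, p+9=y, u+9=d.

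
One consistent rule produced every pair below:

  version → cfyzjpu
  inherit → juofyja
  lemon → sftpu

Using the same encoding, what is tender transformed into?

afukfy

The shift depends on letter class: consonant v→c is +7, but vowel e→f is +1. The rule splits by letter class: vowels +1, consonants +7.
Applying it to tender: t(cons)+7=a, e(vowel)+1=f, n(cons)+7=u, d(cons)+7=k, e(vowel)+1=f, r(cons)+7=y.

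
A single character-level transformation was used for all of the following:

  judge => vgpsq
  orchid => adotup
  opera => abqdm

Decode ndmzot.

branch

Every letter moves 12 places later in the alphabet, wrapping around z→a.
Undoing it on ndmzot: n−12=b, d−12=r, m−12=a, z−12=n, o−12=c, t−12=h.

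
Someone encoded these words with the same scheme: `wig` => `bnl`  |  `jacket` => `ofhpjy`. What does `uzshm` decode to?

punch

Compare letters: w→b is +5, i→n is +5, g→l is +5 — a constant shift. This is a Caesar cipher with shift 5.
Reversing it on uzshm: u−5=p, z−5=u, s−5=n, h−5=c, m−5=h.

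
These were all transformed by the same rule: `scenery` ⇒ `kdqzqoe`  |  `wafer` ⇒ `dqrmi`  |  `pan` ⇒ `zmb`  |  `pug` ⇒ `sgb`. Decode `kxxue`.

silly

Read the word backwards and shift each letter +12.
Reversing it on kxxue: shift back: k−12=y, x−12=l, x−12=l, u−12=i, e−12=s → yllis; then reverse → silly.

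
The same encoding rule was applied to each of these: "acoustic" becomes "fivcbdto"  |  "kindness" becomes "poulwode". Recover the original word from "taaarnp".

In acoustic: a→f is +5, c→i is +6, o→v is +7, u→c is +8 — the shift increases by 1 each position. The shift increases by 1 at each position, starting from +5: 5, 6, 7, ….
Undoing it on taaarnp: t−5=o, a−6=u, a−7=t, a−8=s, r−9=i, n−10=d, p−11=e.

outside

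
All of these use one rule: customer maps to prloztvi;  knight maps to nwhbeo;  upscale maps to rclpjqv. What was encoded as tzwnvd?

c(2)→p(15) and u(20)→r(17) fit y≡3x+9 (mod 26); the inverse of 3 mod 26 is 9. Treating letters as 0–25, the rule is x ↦ 3x + 9 (mod 26).
Reversing it on tzwnvd: t(19)→9·(19−9)≡12=m; z(25)→9·(25−9)≡14=o; w(22)→9·(22−9)≡13=n; n(13)→9·(13−9)≡10=k; v(21)→9·(21−9)≡4=e; d(3)→9·(3−9)≡24=y (all mod 26).

monkey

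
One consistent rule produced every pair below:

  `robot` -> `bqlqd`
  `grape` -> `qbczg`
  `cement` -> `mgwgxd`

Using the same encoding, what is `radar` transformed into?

bcncb

The shift depends on letter class: consonant r→b is +10, but vowel o→q is +2. The rule splits by letter class: vowels +2, consonants +10.
For radar: r(cons)+10=b, a(vowel)+2=c, d(cons)+10=n, a(vowel)+2=c, r(cons)+10=b.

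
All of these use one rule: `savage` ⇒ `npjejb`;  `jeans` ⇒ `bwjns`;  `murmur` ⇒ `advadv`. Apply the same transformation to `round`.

Two steps: reverse the string, then apply a Caesar shift of +9.
For round: reverse → dnuor; then shift: d+9=m, n+9=w, u+9=d, o+9=x, r+9=a.

mwdxa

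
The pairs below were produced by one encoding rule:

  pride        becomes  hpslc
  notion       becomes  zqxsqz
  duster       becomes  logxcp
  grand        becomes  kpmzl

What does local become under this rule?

rqumr

p(15)→h(7) and r(17)→p(15) fit y≡17x+12 (mod 26); the inverse of 17 mod 26 is 23. This is an affine cipher: with a=0,…,z=25, each position x becomes (17x+12) mod 26.
For local: l(11)→17·11+12≡17=r; o(14)→17·14+12≡16=q; c(2)→17·2+12≡20=u; a(0)→17·0+12≡12=m; l(11)→17·11+12≡17=r (all mod 26).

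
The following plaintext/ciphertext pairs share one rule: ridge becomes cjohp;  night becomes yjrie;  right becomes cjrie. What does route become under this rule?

A repeating key of period 2 is used — shifts +11, +1 over and over.
For route: r+11=c, o+1=p, u+11=f, t+1=u, e+11=p.

cpfup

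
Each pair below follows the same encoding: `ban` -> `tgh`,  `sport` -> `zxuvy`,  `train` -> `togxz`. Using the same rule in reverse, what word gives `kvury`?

slope

Read the word backwards and shift each letter +6.
Undoing it on kvury: shift back: k−6=e, v−6=p, u−6=o, r−6=l, y−6=s → epols; then reverse → slope.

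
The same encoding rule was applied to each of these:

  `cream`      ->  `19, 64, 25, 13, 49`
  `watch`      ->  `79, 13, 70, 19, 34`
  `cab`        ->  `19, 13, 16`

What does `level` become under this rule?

46, 25, 76, 25, 46

c(#3)→19 and r(#18)→64: differences scale by 3, so n = 3·pos + 10. With a=1..z=26, the number is 3·pos + 10.
Applying it to level: l=12→46, e=5→25, v=22→76, e=5→25, l=12→46.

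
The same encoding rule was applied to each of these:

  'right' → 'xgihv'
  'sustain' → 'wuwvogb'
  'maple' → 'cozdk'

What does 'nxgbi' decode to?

bring

r(17)→x(23) and i(8)→g(6) fit y≡25x+14 (mod 26); the inverse of 25 mod 26 is 25. This is an affine cipher: with a=0,…,z=25, each position x becomes (25x+14) mod 26.
Undoing it on nxgbi: n(13)→25·(13−14)≡1=b; x(23)→25·(23−14)≡17=r; g(6)→25·(6−14)≡8=i; b(1)→25·(1−14)≡13=n; i(8)→25·(8−14)≡6=g (all mod 26).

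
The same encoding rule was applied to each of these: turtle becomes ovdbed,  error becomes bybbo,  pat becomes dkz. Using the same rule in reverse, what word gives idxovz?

The output letters match the input read backwards, each shifted +10: turtle reversed is eltrut. The word is reversed, then every letter is shifted forward by 10.
Undoing it on idxovz: shift back: i−10=y, d−10=t, x−10=n, o−10=e, v−10=l, z−10=p → ytnelp; then reverse → plenty.

plenty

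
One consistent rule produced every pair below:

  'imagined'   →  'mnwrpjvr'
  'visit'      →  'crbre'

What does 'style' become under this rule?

nuhcb

The output letters match the input read backwards, each shifted +9: imagined reversed is denigami. Read the word backwards and shift each letter +9.
Applying it to style: reverse → elyts; then shift: e+9=n, l+9=u, y+9=h, t+9=c, s+9=b.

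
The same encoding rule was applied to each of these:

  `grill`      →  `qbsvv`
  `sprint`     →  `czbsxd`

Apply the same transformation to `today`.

Compare letters: g→q is +10, r→b is +10, i→s is +10 — a constant shift. Every letter moves 10 places later in the alphabet, wrapping around z→a.
For today: t+10=d, o+10=y, d+10=n, a+10=k, y+10=i.

dynki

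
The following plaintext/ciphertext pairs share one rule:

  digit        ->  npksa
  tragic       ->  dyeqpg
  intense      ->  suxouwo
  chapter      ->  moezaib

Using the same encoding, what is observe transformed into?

yiwoyzo

A repeating key of period 3 is used — shifts +10, +7, +4 over and over.
For observe: o+10=y, b+7=i, s+4=w, e+10=o, r+7=y, v+4=z, e+10=o.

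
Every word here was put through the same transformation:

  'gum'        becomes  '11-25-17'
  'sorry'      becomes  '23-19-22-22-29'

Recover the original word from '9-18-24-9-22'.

enter

g is letter #7 and maps to 11: an offset of 4. Letters become their 1-based position plus 4 (so a→5, b→6, …).
Reversing it on 9-18-24-9-22: 9→(9−4)÷1=5=e, 18→(18−4)÷1=14=n, 24→(24−4)÷1=20=t, 9→(9−4)÷1=5=e, 22→(22−4)÷1=18=r.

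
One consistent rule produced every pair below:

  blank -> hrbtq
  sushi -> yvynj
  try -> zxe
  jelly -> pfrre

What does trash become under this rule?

The shift depends on letter class: consonant b→h is +6, but vowel a→b is +1. The rule splits by letter class: vowels +1, consonants +6.
Applying it to trash: t(cons)+6=z, r(cons)+6=x, a(vowel)+1=b, s(cons)+6=y, h(cons)+6=n.

zxbyn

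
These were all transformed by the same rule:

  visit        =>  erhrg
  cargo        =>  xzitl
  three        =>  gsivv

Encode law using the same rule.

ozd

Each pair mirrors across the alphabet (v↔e, i↔r, s↔h): positions sum to 25. Each letter is replaced by its mirror in the alphabet: a↔z, b↔y, c↔x, and so on (the Atbash cipher).
On law: l↔o, a↔z, w↔d.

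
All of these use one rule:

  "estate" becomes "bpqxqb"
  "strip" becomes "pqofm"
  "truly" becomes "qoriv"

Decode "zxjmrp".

campus

Compare letters: e→b is +23, s→p is +23, t→q is +23 — a constant shift. Each letter is shifted forward by 23 in the alphabet (a Caesar shift of +23).
Reversing it on zxjmrp: z−23=c, x−23=a, j−23=m, m−23=p, r−23=u, p−23=s.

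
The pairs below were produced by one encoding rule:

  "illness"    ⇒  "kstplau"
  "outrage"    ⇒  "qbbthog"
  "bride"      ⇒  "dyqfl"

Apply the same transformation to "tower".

vvegy

Shifts by position in illness: pos 0: i→k (+2), pos 1: l→s (+7), pos 2: l→t (+8), pos 3: n→p (+2), pos 4: e→l (+7), pos 5: s→a (+8) — repeating every 3. A repeating key of period 3 is used — shifts +2, +7, +8 over and over.
For tower: t+2=v, o+7=v, w+8=e, e+2=g, r+7=y.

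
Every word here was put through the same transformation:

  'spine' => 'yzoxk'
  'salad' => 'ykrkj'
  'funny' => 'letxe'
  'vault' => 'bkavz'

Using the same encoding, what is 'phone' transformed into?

Shifts by position in spine: pos 0: s→y (+6), pos 1: p→z (+10), pos 2: i→o (+6), pos 3: n→x (+10) — repeating every 2. The shifts repeat in a cycle of length 2: positions 0,1,… shift by +6, +10, then the pattern repeats.
Applying it to phone: p+6=v, h+10=r, o+6=u, n+10=x, e+6=k.

vruxk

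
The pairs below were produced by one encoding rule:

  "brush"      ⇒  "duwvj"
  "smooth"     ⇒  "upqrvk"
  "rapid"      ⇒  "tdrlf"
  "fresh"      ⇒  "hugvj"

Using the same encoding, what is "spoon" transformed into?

usqrp

Shifts by position in brush: pos 0: b→d (+2), pos 1: r→u (+3), pos 2: u→w (+2), pos 3: s→v (+3) — repeating every 2. A repeating key of period 2 is used — shifts +2, +3 over and over.
Applying it to spoon: s+2=u, p+3=s, o+2=q, o+3=r, n+2=p.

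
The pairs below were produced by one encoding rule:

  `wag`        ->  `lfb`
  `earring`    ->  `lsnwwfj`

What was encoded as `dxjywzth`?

The output letters match the input read backwards, each shifted +5: wag reversed is gaw. Two steps: reverse the string, then apply a Caesar shift of +5.
Reversing it on dxjywzth: shift back: d−5=y, x−5=s, j−5=e, y−5=t, w−5=r, z−5=u, t−5=o, h−5=c → ysetruoc; then reverse → courtesy.

courtesy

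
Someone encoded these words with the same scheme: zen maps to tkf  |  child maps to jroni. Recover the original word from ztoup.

The output letters match the input read backwards, each shifted +6: zen reversed is nez. Two steps: reverse the string, then apply a Caesar shift of +6.
Undoing it on ztoup: shift back: z−6=t, t−6=n, o−6=i, u−6=o, p−6=j → tnioj; then reverse → joint.

joint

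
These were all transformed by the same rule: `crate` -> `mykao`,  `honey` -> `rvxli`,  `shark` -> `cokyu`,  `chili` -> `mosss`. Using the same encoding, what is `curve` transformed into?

mbbco

It's a Vigenère-style cipher with numeric key [10,7]: position i shifts by key[i mod 2].
On curve: c+10=m, u+7=b, r+10=b, v+7=c, e+10=o.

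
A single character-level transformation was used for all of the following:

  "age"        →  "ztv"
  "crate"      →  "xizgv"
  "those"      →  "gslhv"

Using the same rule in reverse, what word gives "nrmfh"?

Each pair mirrors across the alphabet (a↔z, g↔t, e↔v): positions sum to 25. Letters are reflected about the middle of the alphabet (position → 25−position): Atbash.
Decoding nrmfh: n↔m, r↔i, m↔n, f↔u, h↔s.

minus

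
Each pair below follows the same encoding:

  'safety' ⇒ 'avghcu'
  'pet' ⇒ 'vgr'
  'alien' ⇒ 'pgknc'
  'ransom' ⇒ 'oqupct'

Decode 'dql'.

Two steps: reverse the string, then apply a Caesar shift of +2.
Reversing it on dql: shift back: d−2=b, q−2=o, l−2=j → boj; then reverse → job.

job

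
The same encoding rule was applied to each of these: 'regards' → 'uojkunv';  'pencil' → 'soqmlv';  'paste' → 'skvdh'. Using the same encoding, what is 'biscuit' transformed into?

esvmxsw

Shifts by position in regards: pos 0: r→u (+3), pos 1: e→o (+10), pos 2: g→j (+3), pos 3: a→k (+10) — repeating every 2. It's a Vigenère-style cipher with numeric key [3,10]: position i shifts by key[i mod 2].
On biscuit: b+3=e, i+10=s, s+3=v, c+10=m, u+3=x, i+10=s, t+3=w.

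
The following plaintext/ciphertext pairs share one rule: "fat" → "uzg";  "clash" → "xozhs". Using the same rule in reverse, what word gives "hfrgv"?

Each pair mirrors across the alphabet (f↔u, a↔z, t↔g): positions sum to 25. Letters are reflected about the middle of the alphabet (position → 25−position): Atbash.
Reversing it on hfrgv: h↔s, f↔u, r↔i, g↔t, v↔e.

suite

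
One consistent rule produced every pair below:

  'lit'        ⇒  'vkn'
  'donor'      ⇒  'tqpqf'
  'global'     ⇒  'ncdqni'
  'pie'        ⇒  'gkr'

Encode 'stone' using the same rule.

The output letters match the input read backwards, each shifted +2: lit reversed is til. Two steps: reverse the string, then apply a Caesar shift of +2.
On stone: reverse → enots; then shift: e+2=g, n+2=p, o+2=q, t+2=v, s+2=u.

gpqvu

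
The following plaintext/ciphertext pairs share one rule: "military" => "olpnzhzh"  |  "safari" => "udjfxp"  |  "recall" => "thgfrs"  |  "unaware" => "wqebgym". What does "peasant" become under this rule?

Letter i (0-indexed) is shifted by i+2, so successive shifts are 2, 3, 4, ….
For peasant: p+2=r, e+3=h, a+4=e, s+5=x, a+6=g, n+7=u, t+8=b.

rhexgub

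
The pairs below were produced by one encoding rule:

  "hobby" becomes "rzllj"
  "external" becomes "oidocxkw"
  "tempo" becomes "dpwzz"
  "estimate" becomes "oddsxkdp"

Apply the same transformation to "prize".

zcsjp

Shifts by position in hobby: pos 0: h→r (+10), pos 1: o→z (+11), pos 2: b→l (+10), pos 3: b→l (+10), pos 4: y→j (+11) — repeating every 3. A repeating key of period 3 is used — shifts +10, +11, +10 over and over.
For prize: p+10=z, r+11=c, i+10=s, z+10=j, e+11=p.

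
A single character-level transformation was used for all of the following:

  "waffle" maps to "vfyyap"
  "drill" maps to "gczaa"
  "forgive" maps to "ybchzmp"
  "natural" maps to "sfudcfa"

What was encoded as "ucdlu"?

trust

w(22)→v(21) and a(0)→f(5) fit y≡9x+5 (mod 26); the inverse of 9 mod 26 is 3. Each letter's alphabet position (a=0..z=25) is mapped through 9·x+5 mod 26 — an affine cipher.
Reversing it on ucdlu: u(20)→3·(20−5)≡19=t; c(2)→3·(2−5)≡17=r; d(3)→3·(3−5)≡20=u; l(11)→3·(11−5)≡18=s; u(20)→3·(20−5)≡19=t (all mod 26).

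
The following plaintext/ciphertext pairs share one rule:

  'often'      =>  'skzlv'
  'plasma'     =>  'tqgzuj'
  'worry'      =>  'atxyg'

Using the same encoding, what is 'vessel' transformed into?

zjyzmu

In often: o→s is +4, f→k is +5, t→z is +6, e→l is +7 — the shift increases by 1 each position. The shift increases by 1 at each position, starting from +4: 4, 5, 6, ….
On vessel: v+4=z, e+5=j, s+6=y, s+7=z, e+8=m, l+9=u.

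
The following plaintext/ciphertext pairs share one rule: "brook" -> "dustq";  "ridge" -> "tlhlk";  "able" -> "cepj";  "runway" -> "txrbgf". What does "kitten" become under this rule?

In brook: b→d is +2, r→u is +3, o→s is +4, o→t is +5 — the shift increases by 1 each position. The shift increases by 1 at each position, starting from +2: 2, 3, 4, ….
On kitten: k+2=m, i+3=l, t+4=x, t+5=y, e+6=k, n+7=u.

mlxyku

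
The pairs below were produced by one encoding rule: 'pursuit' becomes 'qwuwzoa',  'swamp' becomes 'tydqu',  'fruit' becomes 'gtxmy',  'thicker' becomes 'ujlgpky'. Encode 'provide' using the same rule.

qtrznjl

In pursuit: p→q is +1, u→w is +2, r→u is +3, s→w is +4 — the shift increases by 1 each position. Letter i (0-indexed) is shifted by i+1, so successive shifts are 1, 2, 3, ….
For provide: p+1=q, r+2=t, o+3=r, v+4=z, i+5=n, d+6=j, e+7=l.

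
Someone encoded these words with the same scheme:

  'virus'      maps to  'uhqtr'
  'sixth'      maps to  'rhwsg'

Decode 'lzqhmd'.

marine

Compare letters: v→u is +25, i→h is +25, r→q is +25 — a constant shift. Every letter moves 25 places later in the alphabet, wrapping around z→a.
Decoding lzqhmd: l−25=m, z−25=a, q−25=r, h−25=i, m−25=n, d−25=e.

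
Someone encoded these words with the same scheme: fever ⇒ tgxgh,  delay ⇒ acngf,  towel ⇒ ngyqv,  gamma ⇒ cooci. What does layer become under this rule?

Read the word backwards and shift each letter +2.
For layer: reverse → reyal; then shift: r+2=t, e+2=g, y+2=a, a+2=c, l+2=n.

tgacn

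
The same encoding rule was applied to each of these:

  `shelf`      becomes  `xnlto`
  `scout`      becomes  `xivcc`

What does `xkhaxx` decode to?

In shelf: s→x is +5, h→n is +6, e→l is +7, l→t is +8 — the shift increases by 1 each position. The shift increases by 1 at each position, starting from +5: 5, 6, 7, ….
Decoding xkhaxx: x−5=s, k−6=e, h−7=a, a−8=s, x−9=o, x−10=n.

season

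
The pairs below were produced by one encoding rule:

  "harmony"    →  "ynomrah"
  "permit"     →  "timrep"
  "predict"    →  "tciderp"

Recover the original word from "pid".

dip

The output letters match the input read backwards: harmony reversed is ynomrah. It's just the letters in reverse order.
Decoding pid: then reverse → dip.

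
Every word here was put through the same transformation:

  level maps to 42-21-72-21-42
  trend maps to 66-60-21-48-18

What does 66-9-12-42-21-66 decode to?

l(#12)→42 and e(#5)→21: differences scale by 3, so n = 3·pos + 6. Each letter becomes 3×(its alphabet position, a=1..z=26) + 6.
Undoing it on 66-9-12-42-21-66: 66→(66−6)÷3=20=t, 9→(9−6)÷3=1=a, 12→(12−6)÷3=2=b, 42→(42−6)÷3=12=l, 21→(21−6)÷3=5=e, 66→(66−6)÷3=20=t.

tablet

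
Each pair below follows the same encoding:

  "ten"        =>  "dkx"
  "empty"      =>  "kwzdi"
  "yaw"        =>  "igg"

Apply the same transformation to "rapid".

The shift depends on letter class: consonant t→d is +10, but vowel e→k is +6. Vowels shift forward by 6 and consonants shift forward by 10.
On rapid: r(cons)+10=b, a(vowel)+6=g, p(cons)+10=z, i(vowel)+6=o, d(cons)+10=n.

bgzon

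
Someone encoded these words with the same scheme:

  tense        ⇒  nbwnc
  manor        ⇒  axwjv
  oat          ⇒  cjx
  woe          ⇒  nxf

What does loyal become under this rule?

The output letters match the input read backwards, each shifted +9: tense reversed is esnet. The word is reversed, then every letter is shifted forward by 9.
Applying it to loyal: reverse → layol; then shift: l+9=u, a+9=j, y+9=h, o+9=x, l+9=u.

ujhxu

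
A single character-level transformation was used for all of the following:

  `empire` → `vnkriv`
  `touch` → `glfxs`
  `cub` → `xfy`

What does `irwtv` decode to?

Each pair mirrors across the alphabet (e↔v, m↔n, p↔k): positions sum to 25. This is the alphabet-reversal cipher (Atbash): a becomes z, b becomes y, etc.
Reversing it on irwtv: i↔r, r↔i, w↔d, t↔g, v↔e.

ridge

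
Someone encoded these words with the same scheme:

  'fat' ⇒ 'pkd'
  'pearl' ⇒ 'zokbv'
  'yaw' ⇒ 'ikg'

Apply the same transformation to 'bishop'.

lscryz

Compare letters: f→p is +10, a→k is +10, t→d is +10 — a constant shift. Every letter moves 10 places later in the alphabet, wrapping around z→a.
For bishop: b+10=l, i+10=s, s+10=c, h+10=r, o+10=y, p+10=z.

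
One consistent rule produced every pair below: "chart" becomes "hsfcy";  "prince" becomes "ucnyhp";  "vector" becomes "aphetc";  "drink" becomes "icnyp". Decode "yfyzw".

Shifts by position in chart: pos 0: c→h (+5), pos 1: h→s (+11), pos 2: a→f (+5), pos 3: r→c (+11) — repeating every 2. A repeating key of period 2 is used — shifts +5, +11 over and over.
Reversing it on yfyzw: y−5=t, f−11=u, y−5=t, z−11=o, w−5=r.

tutor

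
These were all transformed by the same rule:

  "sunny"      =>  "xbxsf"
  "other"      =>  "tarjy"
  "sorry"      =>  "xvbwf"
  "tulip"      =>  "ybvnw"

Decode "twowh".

opera

Shifts by position in sunny: pos 0: s→x (+5), pos 1: u→b (+7), pos 2: n→x (+10), pos 3: n→s (+5), pos 4: y→f (+7) — repeating every 3. A repeating key of period 3 is used — shifts +5, +7, +10 over and over.
Decoding twowh: t−5=o, w−7=p, o−10=e, w−5=r, h−7=a.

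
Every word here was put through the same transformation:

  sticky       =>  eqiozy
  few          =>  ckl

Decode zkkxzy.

street

Two steps: reverse the string, then apply a Caesar shift of +6.
Reversing it on zkkxzy: shift back: z−6=t, k−6=e, k−6=e, x−6=r, z−6=t, y−6=s → teerts; then reverse → street.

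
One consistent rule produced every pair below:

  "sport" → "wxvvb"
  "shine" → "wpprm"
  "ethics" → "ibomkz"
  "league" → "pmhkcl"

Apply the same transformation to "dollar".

Shifts by position in sport: pos 0: s→w (+4), pos 1: p→x (+8), pos 2: o→v (+7), pos 3: r→v (+4), pos 4: t→b (+8) — repeating every 3. A repeating key of period 3 is used — shifts +4, +8, +7 over and over.
On dollar: d+4=h, o+8=w, l+7=s, l+4=p, a+8=i, r+7=y.

hwspiy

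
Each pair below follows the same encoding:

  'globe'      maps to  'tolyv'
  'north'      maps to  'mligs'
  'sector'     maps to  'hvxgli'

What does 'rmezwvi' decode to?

invader

Each pair mirrors across the alphabet (g↔t, l↔o, o↔l): positions sum to 25. Letters are reflected about the middle of the alphabet (position → 25−position): Atbash.
Reversing it on rmezwvi: r↔i, m↔n, e↔v, z↔a, w↔d, v↔e, i↔r.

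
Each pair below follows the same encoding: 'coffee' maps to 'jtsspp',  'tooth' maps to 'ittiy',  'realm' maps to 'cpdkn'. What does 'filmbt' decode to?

This is an affine cipher: with a=0,…,z=25, each position x becomes (3x+3) mod 26.
Decoding filmbt: f(5)→9·(5−3)≡18=s; i(8)→9·(8−3)≡19=t; l(11)→9·(11−3)≡20=u; m(12)→9·(12−3)≡3=d; b(1)→9·(1−3)≡8=i; t(19)→9·(19−3)≡14=o (all mod 26).

studio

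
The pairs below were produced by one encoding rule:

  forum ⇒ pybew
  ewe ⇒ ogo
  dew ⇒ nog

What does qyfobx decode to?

Compare letters: f→p is +10, o→y is +10, r→b is +10 — a constant shift. It's a constant shift of +10 (ROT10).
Decoding qyfobx: q−10=g, y−10=o, f−10=v, o−10=e, b−10=r, x−10=n.

govern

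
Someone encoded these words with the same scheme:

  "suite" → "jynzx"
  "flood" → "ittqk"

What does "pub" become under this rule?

Two steps: reverse the string, then apply a Caesar shift of +5.
For pub: reverse → bup; then shift: b+5=g, u+5=z, p+5=u.

gzu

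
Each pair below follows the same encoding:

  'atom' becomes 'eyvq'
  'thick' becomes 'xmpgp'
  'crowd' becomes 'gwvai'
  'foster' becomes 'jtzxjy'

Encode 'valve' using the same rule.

zfszj

A repeating key of period 3 is used — shifts +4, +5, +7 over and over.
On valve: v+4=z, a+5=f, l+7=s, v+4=z, e+5=j.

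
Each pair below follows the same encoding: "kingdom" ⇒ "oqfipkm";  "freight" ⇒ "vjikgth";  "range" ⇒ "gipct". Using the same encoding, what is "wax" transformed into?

zcy

Read the word backwards and shift each letter +2.
For wax: reverse → xaw; then shift: x+2=z, a+2=c, w+2=y.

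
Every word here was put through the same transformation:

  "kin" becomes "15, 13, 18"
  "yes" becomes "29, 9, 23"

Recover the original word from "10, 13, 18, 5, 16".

Each letter is replaced by its alphabet position (a=1..z=26) + 4.
Reversing it on 10, 13, 18, 5, 16: 10→(10−4)÷1=6=f, 13→(13−4)÷1=9=i, 18→(18−4)÷1=14=n, 5→(5−4)÷1=1=a, 16→(16−4)÷1=12=l.

final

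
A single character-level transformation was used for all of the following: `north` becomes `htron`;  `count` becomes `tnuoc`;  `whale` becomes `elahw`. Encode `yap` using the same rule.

It's just the letters in reverse order.
On yap: reverse → pay.

pay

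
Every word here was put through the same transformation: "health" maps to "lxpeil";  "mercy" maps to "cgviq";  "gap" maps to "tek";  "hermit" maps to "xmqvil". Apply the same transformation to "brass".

The word is reversed, then every letter is shifted forward by 4.
For brass: reverse → ssarb; then shift: s+4=w, s+4=w, a+4=e, r+4=v, b+4=f.

wwevf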